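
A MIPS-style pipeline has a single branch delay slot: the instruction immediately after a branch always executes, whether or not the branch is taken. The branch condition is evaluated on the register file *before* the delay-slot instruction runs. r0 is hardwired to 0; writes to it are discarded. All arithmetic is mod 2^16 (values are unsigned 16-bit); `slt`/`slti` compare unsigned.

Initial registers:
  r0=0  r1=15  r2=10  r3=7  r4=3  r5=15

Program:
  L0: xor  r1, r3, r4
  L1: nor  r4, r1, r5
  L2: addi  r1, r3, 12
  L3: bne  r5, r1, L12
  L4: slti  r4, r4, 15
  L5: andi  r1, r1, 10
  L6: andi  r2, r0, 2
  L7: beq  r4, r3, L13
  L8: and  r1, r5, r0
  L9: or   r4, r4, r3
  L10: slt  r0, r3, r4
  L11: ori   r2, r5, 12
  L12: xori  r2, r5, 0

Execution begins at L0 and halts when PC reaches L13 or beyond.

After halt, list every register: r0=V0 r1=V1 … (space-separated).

r0=0 r1=19 r2=15 r3=7 r4=0 r5=15

#0 xor  r1, r3, r4 ; 0/4/10/7/3/15
#1 nor  r4, r1, r5 ; 0/4/10/7/65520/15
#2 addi  r1, r3, 12 ; 0/19/10/7/65520/15
#3 bne  r5, r1, L12 ; 0/19/10/7/65520/15 ; →target
#4 slti  r4, r4, 15 ; 0/19/10/7/0/15
#12 xori  r2, r5, 0 ; 0/19/15/7/0/15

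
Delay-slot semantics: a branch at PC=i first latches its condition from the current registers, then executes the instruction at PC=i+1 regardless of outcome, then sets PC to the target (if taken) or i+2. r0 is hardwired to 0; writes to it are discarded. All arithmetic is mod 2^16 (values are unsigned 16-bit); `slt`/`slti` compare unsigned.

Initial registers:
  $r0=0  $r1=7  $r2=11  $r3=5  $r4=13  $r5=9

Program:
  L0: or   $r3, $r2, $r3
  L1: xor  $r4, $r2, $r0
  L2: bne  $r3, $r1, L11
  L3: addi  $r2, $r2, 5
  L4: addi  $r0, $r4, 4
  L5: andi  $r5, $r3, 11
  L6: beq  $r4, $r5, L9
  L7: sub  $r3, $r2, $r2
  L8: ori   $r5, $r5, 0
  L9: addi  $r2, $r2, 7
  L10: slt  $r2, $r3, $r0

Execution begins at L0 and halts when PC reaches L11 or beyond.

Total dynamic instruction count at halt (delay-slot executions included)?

4

PC=0  or   $r3, $r2, $r3     | $r0=0 $r1=7 $r2=11 $r3=15 $r4=13 $r5=9
PC=1  xor  $r4, $r2, $r0     | $r0=0 $r1=7 $r2=11 $r3=15 $r4=11 $r5=9
PC=2  bne  $r3, $r1, L11     | $r0=0 $r1=7 $r2=11 $r3=15 $r4=11 $r5=9  [TAKEN]
PC=3  addi  $r2, $r2, 5      | $r0=0 $r1=7 $r2=16 $r3=15 $r4=11 $r5=9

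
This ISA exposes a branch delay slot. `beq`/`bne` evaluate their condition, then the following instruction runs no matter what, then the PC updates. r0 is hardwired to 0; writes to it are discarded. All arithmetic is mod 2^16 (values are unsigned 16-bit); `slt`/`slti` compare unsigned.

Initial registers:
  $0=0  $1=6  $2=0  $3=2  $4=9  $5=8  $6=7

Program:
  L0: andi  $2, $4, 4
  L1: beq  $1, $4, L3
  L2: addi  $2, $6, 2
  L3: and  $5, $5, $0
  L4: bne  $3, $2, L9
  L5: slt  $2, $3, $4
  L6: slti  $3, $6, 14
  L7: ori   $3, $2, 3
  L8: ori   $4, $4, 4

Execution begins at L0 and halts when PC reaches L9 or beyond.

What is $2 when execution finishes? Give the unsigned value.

PC=0  andi  $2, $4, 4        | $0=0 $1=6 $2=0 $3=2 $4=9 $5=8 $6=7
PC=1  beq  $1, $4, L3        | $0=0 $1=6 $2=0 $3=2 $4=9 $5=8 $6=7  [not taken]
PC=2  addi  $2, $6, 2        | $0=0 $1=6 $2=9 $3=2 $4=9 $5=8 $6=7
PC=3  and  $5, $5, $0        | $0=0 $1=6 $2=9 $3=2 $4=9 $5=0 $6=7
PC=4  bne  $3, $2, L9        | $0=0 $1=6 $2=9 $3=2 $4=9 $5=0 $6=7  [TAKEN]
PC=5  slt  $2, $3, $4        | $0=0 $1=6 $2=1 $3=2 $4=9 $5=0 $6=7

1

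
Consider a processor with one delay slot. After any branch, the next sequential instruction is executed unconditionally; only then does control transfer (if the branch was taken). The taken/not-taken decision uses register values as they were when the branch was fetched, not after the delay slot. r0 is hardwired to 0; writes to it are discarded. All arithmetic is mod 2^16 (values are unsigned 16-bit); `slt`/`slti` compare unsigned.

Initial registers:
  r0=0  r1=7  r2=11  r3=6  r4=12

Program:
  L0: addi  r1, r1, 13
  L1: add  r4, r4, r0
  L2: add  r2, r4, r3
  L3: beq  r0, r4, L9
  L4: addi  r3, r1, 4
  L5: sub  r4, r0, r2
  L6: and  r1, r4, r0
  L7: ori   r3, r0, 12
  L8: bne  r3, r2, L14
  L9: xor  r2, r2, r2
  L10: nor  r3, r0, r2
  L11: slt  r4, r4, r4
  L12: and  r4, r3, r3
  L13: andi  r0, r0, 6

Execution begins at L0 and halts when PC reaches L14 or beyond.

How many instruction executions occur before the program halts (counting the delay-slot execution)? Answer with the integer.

10

[0] addi  r1, r1, 13  →  {r0:0, r1:20, r2:11, r3:6, r4:12}
[1] add  r4, r4, r0  →  {r0:0, r1:20, r2:11, r3:6, r4:12}
[2] add  r2, r4, r3  →  {r0:0, r1:20, r2:18, r3:6, r4:12}
[3] beq  r0, r4, L9  →  {r0:0, r1:20, r2:18, r3:6, r4:12}  ⟨branch fallthrough⟩
[4] addi  r3, r1, 4  →  {r0:0, r1:20, r2:18, r3:24, r4:12}
[5] sub  r4, r0, r2  →  {r0:0, r1:20, r2:18, r3:24, r4:65518}
[6] and  r1, r4, r0  →  {r0:0, r1:0, r2:18, r3:24, r4:65518}
[7] ori   r3, r0, 12  →  {r0:0, r1:0, r2:18, r3:12, r4:65518}
[8] bne  r3, r2, L14  →  {r0:0, r1:0, r2:18, r3:12, r4:65518}  ⟨branch taken⟩
[9] xor  r2, r2, r2  →  {r0:0, r1:0, r2:0, r3:12, r4:65518}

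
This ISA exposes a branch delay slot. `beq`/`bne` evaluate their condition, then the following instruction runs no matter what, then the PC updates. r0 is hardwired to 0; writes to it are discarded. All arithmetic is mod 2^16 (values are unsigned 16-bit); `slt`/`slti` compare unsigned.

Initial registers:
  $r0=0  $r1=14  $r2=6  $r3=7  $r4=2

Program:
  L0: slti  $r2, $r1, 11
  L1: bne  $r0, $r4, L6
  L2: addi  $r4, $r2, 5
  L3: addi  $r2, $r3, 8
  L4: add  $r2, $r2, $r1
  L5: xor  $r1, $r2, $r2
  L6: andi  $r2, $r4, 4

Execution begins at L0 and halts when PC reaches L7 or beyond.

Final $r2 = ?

4

  step pc=0: slti  $r2, $r1, 11  regs=(0,14,0,7,2)
  step pc=1: bne  $r0, $r4, L6  cond=T  regs=(0,14,0,7,2)
  step pc=2: addi  $r4, $r2, 5  regs=(0,14,0,7,5)
  step pc=6: andi  $r2, $r4, 4  regs=(0,14,4,7,5)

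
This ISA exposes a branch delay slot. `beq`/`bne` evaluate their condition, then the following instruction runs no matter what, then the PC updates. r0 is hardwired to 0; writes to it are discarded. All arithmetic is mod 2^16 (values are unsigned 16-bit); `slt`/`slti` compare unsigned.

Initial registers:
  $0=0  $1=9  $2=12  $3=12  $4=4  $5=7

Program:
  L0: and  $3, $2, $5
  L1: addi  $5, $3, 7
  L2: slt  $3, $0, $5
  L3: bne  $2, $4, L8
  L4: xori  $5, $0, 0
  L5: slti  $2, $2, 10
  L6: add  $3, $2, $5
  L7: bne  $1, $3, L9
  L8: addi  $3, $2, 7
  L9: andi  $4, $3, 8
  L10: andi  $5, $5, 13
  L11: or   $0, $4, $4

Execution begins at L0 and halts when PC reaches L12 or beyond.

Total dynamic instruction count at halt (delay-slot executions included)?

  step pc=0: and  $3, $2, $5  regs=(0,9,12,4,4,7)
  step pc=1: addi  $5, $3, 7  regs=(0,9,12,4,4,11)
  step pc=2: slt  $3, $0, $5  regs=(0,9,12,1,4,11)
  step pc=3: bne  $2, $4, L8  cond=T  regs=(0,9,12,1,4,11)
  step pc=4: xori  $5, $0, 0  regs=(0,9,12,1,4,0)
  step pc=8: addi  $3, $2, 7  regs=(0,9,12,19,4,0)
  step pc=9: andi  $4, $3, 8  regs=(0,9,12,19,0,0)
  step pc=10: andi  $5, $5, 13  regs=(0,9,12,19,0,0)
  step pc=11: or   $0, $4, $4  regs=(0,9,12,19,0,0)

9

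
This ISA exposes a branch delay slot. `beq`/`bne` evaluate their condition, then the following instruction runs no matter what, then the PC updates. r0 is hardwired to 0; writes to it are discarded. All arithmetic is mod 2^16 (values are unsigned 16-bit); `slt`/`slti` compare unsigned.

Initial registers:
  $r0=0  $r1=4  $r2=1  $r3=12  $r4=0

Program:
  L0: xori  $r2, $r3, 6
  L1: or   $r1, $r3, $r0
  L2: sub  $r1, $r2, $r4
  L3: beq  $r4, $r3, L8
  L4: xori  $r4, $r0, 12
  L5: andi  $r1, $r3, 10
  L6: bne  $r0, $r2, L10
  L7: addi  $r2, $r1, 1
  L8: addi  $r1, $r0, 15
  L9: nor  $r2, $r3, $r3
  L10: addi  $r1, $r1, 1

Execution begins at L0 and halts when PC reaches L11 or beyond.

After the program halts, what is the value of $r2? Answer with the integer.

9

[0] xori  $r2, $r3, 6  →  {$r0:0, $r1:4, $r2:10, $r3:12, $r4:0}
[1] or   $r1, $r3, $r0  →  {$r0:0, $r1:12, $r2:10, $r3:12, $r4:0}
[2] sub  $r1, $r2, $r4  →  {$r0:0, $r1:10, $r2:10, $r3:12, $r4:0}
[3] beq  $r4, $r3, L8  →  {$r0:0, $r1:10, $r2:10, $r3:12, $r4:0}  ⟨branch fallthrough⟩
[4] xori  $r4, $r0, 12  →  {$r0:0, $r1:10, $r2:10, $r3:12, $r4:12}
[5] andi  $r1, $r3, 10  →  {$r0:0, $r1:8, $r2:10, $r3:12, $r4:12}
[6] bne  $r0, $r2, L10  →  {$r0:0, $r1:8, $r2:10, $r3:12, $r4:12}  ⟨branch taken⟩
[7] addi  $r2, $r1, 1  →  {$r0:0, $r1:8, $r2:9, $r3:12, $r4:12}
[10] addi  $r1, $r1, 1  →  {$r0:0, $r1:9, $r2:9, $r3:12, $r4:12}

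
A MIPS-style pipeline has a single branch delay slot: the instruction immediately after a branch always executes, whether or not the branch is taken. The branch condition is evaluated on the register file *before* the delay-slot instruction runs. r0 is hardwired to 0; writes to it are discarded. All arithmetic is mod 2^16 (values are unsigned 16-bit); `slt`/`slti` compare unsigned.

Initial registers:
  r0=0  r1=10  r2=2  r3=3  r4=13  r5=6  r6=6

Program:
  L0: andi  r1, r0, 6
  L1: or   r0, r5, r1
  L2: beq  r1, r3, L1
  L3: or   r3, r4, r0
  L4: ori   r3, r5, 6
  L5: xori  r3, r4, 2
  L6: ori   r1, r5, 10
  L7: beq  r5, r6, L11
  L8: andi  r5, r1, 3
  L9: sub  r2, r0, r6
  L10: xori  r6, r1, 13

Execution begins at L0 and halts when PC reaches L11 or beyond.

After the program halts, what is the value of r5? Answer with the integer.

2

PC=0  andi  r1, r0, 6        | r0=0 r1=0 r2=2 r3=3 r4=13 r5=6 r6=6
PC=1  or   r0, r5, r1        | r0=0 r1=0 r2=2 r3=3 r4=13 r5=6 r6=6
PC=2  beq  r1, r3, L1        | r0=0 r1=0 r2=2 r3=3 r4=13 r5=6 r6=6  [not taken]
PC=3  or   r3, r4, r0        | r0=0 r1=0 r2=2 r3=13 r4=13 r5=6 r6=6
PC=4  ori   r3, r5, 6        | r0=0 r1=0 r2=2 r3=6 r4=13 r5=6 r6=6
PC=5  xori  r3, r4, 2        | r0=0 r1=0 r2=2 r3=15 r4=13 r5=6 r6=6
PC=6  ori   r1, r5, 10       | r0=0 r1=14 r2=2 r3=15 r4=13 r5=6 r6=6
PC=7  beq  r5, r6, L11       | r0=0 r1=14 r2=2 r3=15 r4=13 r5=6 r6=6  [TAKEN]
PC=8  andi  r5, r1, 3        | r0=0 r1=14 r2=2 r3=15 r4=13 r5=2 r6=6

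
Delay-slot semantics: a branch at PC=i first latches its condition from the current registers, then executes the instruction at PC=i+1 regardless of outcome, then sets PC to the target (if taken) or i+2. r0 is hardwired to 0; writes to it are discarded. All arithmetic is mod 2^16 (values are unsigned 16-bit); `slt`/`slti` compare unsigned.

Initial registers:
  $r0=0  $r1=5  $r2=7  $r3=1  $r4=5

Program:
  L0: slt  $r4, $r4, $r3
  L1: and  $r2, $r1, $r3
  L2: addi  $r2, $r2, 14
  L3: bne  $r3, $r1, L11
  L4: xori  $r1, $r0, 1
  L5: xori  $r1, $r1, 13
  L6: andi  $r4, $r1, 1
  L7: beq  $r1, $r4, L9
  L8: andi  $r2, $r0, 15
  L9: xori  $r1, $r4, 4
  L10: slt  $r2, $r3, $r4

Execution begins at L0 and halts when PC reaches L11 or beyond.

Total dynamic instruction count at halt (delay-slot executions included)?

PC=0  slt  $r4, $r4, $r3     | $r0=0 $r1=5 $r2=7 $r3=1 $r4=0
PC=1  and  $r2, $r1, $r3     | $r0=0 $r1=5 $r2=1 $r3=1 $r4=0
PC=2  addi  $r2, $r2, 14     | $r0=0 $r1=5 $r2=15 $r3=1 $r4=0
PC=3  bne  $r3, $r1, L11     | $r0=0 $r1=5 $r2=15 $r3=1 $r4=0  [TAKEN]
PC=4  xori  $r1, $r0, 1      | $r0=0 $r1=1 $r2=15 $r3=1 $r4=0

5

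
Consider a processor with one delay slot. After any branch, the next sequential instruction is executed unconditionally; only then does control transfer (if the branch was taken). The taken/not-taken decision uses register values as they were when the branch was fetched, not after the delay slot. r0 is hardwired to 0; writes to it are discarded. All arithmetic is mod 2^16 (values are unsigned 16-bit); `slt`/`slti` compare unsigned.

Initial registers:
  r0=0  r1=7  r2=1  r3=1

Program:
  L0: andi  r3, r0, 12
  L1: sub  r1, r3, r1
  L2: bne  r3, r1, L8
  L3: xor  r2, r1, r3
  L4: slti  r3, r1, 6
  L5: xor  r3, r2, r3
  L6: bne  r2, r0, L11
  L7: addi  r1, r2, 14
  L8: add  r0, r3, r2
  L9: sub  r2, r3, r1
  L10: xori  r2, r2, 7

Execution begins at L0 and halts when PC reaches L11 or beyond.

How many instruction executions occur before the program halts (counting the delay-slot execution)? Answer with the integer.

7

[0] andi  r3, r0, 12  →  {r0:0, r1:7, r2:1, r3:0}
[1] sub  r1, r3, r1  →  {r0:0, r1:65529, r2:1, r3:0}
[2] bne  r3, r1, L8  →  {r0:0, r1:65529, r2:1, r3:0}  ⟨branch taken⟩
[3] xor  r2, r1, r3  →  {r0:0, r1:65529, r2:65529, r3:0}
[8] add  r0, r3, r2  →  {r0:0, r1:65529, r2:65529, r3:0}
[9] sub  r2, r3, r1  →  {r0:0, r1:65529, r2:7, r3:0}
[10] xori  r2, r2, 7  →  {r0:0, r1:65529, r2:0, r3:0}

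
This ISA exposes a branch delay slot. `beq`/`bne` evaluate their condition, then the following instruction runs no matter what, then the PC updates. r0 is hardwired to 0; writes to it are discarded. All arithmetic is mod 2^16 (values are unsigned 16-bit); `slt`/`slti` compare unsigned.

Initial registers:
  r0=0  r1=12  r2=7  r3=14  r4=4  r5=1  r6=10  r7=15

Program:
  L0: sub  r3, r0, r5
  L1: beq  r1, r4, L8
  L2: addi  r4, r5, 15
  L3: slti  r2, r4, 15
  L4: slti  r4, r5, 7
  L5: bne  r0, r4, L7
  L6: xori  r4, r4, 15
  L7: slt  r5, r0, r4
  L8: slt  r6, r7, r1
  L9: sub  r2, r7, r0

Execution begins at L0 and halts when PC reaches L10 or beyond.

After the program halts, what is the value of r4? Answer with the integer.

#0 sub  r3, r0, r5 ; 0/12/7/65535/4/1/10/15
#1 beq  r1, r4, L8 ; 0/12/7/65535/4/1/10/15 ; →fallthru
#2 addi  r4, r5, 15 ; 0/12/7/65535/16/1/10/15
#3 slti  r2, r4, 15 ; 0/12/0/65535/16/1/10/15
#4 slti  r4, r5, 7 ; 0/12/0/65535/1/1/10/15
#5 bne  r0, r4, L7 ; 0/12/0/65535/1/1/10/15 ; →target
#6 xori  r4, r4, 15 ; 0/12/0/65535/14/1/10/15
#7 slt  r5, r0, r4 ; 0/12/0/65535/14/1/10/15
#8 slt  r6, r7, r1 ; 0/12/0/65535/14/1/0/15
#9 sub  r2, r7, r0 ; 0/12/15/65535/14/1/0/15

14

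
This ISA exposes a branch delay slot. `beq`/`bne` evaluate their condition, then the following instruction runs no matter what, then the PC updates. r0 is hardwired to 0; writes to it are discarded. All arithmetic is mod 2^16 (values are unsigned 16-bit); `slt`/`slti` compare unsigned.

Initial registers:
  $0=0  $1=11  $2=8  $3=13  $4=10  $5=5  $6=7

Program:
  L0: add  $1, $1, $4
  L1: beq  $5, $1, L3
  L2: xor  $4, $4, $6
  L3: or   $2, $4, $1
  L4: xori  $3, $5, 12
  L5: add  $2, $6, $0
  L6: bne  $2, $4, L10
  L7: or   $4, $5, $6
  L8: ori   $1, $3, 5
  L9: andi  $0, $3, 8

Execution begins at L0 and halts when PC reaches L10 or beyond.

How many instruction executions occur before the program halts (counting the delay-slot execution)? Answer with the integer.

8

[0] add  $1, $1, $4  →  {$0:0, $1:21, $2:8, $3:13, $4:10, $5:5, $6:7}
[1] beq  $5, $1, L3  →  {$0:0, $1:21, $2:8, $3:13, $4:10, $5:5, $6:7}  ⟨branch fallthrough⟩
[2] xor  $4, $4, $6  →  {$0:0, $1:21, $2:8, $3:13, $4:13, $5:5, $6:7}
[3] or   $2, $4, $1  →  {$0:0, $1:21, $2:29, $3:13, $4:13, $5:5, $6:7}
[4] xori  $3, $5, 12  →  {$0:0, $1:21, $2:29, $3:9, $4:13, $5:5, $6:7}
[5] add  $2, $6, $0  →  {$0:0, $1:21, $2:7, $3:9, $4:13, $5:5, $6:7}
[6] bne  $2, $4, L10  →  {$0:0, $1:21, $2:7, $3:9, $4:13, $5:5, $6:7}  ⟨branch taken⟩
[7] or   $4, $5, $6  →  {$0:0, $1:21, $2:7, $3:9, $4:7, $5:5, $6:7}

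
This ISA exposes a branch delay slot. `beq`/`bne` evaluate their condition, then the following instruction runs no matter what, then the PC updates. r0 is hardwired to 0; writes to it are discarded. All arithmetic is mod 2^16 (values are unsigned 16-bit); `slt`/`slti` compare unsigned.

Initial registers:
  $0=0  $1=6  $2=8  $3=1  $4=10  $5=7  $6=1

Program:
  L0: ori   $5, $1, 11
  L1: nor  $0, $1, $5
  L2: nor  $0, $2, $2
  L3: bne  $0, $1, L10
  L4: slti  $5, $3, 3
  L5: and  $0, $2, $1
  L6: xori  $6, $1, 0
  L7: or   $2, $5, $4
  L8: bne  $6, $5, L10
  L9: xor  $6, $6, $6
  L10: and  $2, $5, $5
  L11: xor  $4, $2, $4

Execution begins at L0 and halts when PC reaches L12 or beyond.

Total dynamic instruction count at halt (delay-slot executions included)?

7

  step pc=0: ori   $5, $1, 11  regs=(0,6,8,1,10,15,1)
  step pc=1: nor  $0, $1, $5  regs=(0,6,8,1,10,15,1)
  step pc=2: nor  $0, $2, $2  regs=(0,6,8,1,10,15,1)
  step pc=3: bne  $0, $1, L10  cond=T  regs=(0,6,8,1,10,15,1)
  step pc=4: slti  $5, $3, 3  regs=(0,6,8,1,10,1,1)
  step pc=10: and  $2, $5, $5  regs=(0,6,1,1,10,1,1)
  step pc=11: xor  $4, $2, $4  regs=(0,6,1,1,11,1,1)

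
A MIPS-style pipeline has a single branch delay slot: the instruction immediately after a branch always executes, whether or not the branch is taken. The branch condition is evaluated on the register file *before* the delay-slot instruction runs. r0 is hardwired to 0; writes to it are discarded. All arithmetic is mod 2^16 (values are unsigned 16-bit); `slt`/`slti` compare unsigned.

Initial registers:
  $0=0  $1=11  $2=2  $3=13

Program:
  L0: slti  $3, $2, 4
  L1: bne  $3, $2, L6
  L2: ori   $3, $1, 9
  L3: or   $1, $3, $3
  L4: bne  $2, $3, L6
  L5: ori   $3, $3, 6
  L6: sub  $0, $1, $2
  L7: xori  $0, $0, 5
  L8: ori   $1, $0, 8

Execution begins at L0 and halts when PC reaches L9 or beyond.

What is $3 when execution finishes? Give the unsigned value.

PC=0  slti  $3, $2, 4        | $0=0 $1=11 $2=2 $3=1
PC=1  bne  $3, $2, L6        | $0=0 $1=11 $2=2 $3=1  [TAKEN]
PC=2  ori   $3, $1, 9        | $0=0 $1=11 $2=2 $3=11
PC=6  sub  $0, $1, $2        | $0=0 $1=11 $2=2 $3=11
PC=7  xori  $0, $0, 5        | $0=0 $1=11 $2=2 $3=11
PC=8  ori   $1, $0, 8        | $0=0 $1=8 $2=2 $3=11

11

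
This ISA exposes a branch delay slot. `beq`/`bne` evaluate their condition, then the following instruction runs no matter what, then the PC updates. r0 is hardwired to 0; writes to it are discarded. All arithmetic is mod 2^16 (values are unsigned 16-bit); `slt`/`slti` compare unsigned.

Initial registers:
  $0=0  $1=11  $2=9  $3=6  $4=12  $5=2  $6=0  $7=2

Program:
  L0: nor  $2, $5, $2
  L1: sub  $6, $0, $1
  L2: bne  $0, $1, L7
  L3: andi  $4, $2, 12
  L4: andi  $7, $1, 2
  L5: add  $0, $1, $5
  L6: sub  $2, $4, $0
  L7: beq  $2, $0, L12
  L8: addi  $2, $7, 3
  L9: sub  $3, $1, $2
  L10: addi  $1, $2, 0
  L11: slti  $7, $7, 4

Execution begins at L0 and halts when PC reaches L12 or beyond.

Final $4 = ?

4

[0] nor  $2, $5, $2  →  {$0:0, $1:11, $2:65524, $3:6, $4:12, $5:2, $6:0, $7:2}
[1] sub  $6, $0, $1  →  {$0:0, $1:11, $2:65524, $3:6, $4:12, $5:2, $6:65525, $7:2}
[2] bne  $0, $1, L7  →  {$0:0, $1:11, $2:65524, $3:6, $4:12, $5:2, $6:65525, $7:2}  ⟨branch taken⟩
[3] andi  $4, $2, 12  →  {$0:0, $1:11, $2:65524, $3:6, $4:4, $5:2, $6:65525, $7:2}
[7] beq  $2, $0, L12  →  {$0:0, $1:11, $2:65524, $3:6, $4:4, $5:2, $6:65525, $7:2}  ⟨branch fallthrough⟩
[8] addi  $2, $7, 3  →  {$0:0, $1:11, $2:5, $3:6, $4:4, $5:2, $6:65525, $7:2}
[9] sub  $3, $1, $2  →  {$0:0, $1:11, $2:5, $3:6, $4:4, $5:2, $6:65525, $7:2}
[10] addi  $1, $2, 0  →  {$0:0, $1:5, $2:5, $3:6, $4:4, $5:2, $6:65525, $7:2}
[11] slti  $7, $7, 4  →  {$0:0, $1:5, $2:5, $3:6, $4:4, $5:2, $6:65525, $7:1}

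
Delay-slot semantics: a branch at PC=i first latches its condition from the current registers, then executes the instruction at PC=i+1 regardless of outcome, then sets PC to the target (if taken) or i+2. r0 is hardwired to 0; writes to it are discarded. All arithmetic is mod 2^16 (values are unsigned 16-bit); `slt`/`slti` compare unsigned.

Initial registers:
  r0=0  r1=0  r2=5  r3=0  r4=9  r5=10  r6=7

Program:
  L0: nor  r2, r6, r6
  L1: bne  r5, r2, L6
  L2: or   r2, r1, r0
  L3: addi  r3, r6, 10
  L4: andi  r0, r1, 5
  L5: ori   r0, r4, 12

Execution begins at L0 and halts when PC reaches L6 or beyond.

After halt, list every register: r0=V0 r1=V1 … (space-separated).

r0=0 r1=0 r2=0 r3=0 r4=9 r5=10 r6=7

#0 nor  r2, r6, r6 ; 0/0/65528/0/9/10/7
#1 bne  r5, r2, L6 ; 0/0/65528/0/9/10/7 ; →target
#2 or   r2, r1, r0 ; 0/0/0/0/9/10/7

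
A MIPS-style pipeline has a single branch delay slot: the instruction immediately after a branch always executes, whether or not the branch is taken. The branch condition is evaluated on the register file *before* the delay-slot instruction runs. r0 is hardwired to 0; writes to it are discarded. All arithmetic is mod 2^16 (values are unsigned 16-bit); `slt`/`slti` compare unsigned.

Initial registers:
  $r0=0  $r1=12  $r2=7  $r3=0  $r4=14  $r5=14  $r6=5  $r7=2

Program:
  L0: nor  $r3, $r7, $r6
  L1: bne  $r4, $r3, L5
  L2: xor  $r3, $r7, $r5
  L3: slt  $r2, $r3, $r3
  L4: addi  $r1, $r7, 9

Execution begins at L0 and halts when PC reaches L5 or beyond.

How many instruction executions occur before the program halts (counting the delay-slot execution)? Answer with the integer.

3

#0 nor  $r3, $r7, $r6 ; 0/12/7/65528/14/14/5/2
#1 bne  $r4, $r3, L5 ; 0/12/7/65528/14/14/5/2 ; →target
#2 xor  $r3, $r7, $r5 ; 0/12/7/12/14/14/5/2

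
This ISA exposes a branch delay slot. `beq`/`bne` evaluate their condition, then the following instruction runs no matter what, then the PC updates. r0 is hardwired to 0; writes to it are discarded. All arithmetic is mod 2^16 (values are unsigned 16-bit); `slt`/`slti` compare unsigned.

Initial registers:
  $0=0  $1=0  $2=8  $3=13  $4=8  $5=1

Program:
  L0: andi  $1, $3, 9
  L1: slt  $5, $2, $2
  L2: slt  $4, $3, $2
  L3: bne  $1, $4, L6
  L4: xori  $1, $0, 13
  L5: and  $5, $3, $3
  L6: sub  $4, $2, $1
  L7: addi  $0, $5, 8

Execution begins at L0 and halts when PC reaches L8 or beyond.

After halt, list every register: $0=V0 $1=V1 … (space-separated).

$0=0 $1=13 $2=8 $3=13 $4=65531 $5=0

  step pc=0: andi  $1, $3, 9  regs=(0,9,8,13,8,1)
  step pc=1: slt  $5, $2, $2  regs=(0,9,8,13,8,0)
  step pc=2: slt  $4, $3, $2  regs=(0,9,8,13,0,0)
  step pc=3: bne  $1, $4, L6  cond=T  regs=(0,9,8,13,0,0)
  step pc=4: xori  $1, $0, 13  regs=(0,13,8,13,0,0)
  step pc=6: sub  $4, $2, $1  regs=(0,13,8,13,65531,0)
  step pc=7: addi  $0, $5, 8  regs=(0,13,8,13,65531,0)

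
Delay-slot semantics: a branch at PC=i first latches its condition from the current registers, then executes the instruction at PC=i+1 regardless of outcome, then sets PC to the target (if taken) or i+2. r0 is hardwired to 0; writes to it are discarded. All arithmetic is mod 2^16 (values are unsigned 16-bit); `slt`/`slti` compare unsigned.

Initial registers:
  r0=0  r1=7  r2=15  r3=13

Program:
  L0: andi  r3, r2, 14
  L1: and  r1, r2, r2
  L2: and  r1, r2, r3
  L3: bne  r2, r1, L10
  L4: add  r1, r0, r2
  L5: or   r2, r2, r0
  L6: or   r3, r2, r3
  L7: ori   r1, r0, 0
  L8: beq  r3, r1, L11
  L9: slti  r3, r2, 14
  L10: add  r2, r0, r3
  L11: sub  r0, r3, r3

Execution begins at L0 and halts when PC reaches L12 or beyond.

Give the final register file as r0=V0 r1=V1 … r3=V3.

r0=0 r1=15 r2=14 r3=14

PC=0  andi  r3, r2, 14       | r0=0 r1=7 r2=15 r3=14
PC=1  and  r1, r2, r2        | r0=0 r1=15 r2=15 r3=14
PC=2  and  r1, r2, r3        | r0=0 r1=14 r2=15 r3=14
PC=3  bne  r2, r1, L10       | r0=0 r1=14 r2=15 r3=14  [TAKEN]
PC=4  add  r1, r0, r2        | r0=0 r1=15 r2=15 r3=14
PC=10 add  r2, r0, r3        | r0=0 r1=15 r2=14 r3=14
PC=11 sub  r0, r3, r3        | r0=0 r1=15 r2=14 r3=14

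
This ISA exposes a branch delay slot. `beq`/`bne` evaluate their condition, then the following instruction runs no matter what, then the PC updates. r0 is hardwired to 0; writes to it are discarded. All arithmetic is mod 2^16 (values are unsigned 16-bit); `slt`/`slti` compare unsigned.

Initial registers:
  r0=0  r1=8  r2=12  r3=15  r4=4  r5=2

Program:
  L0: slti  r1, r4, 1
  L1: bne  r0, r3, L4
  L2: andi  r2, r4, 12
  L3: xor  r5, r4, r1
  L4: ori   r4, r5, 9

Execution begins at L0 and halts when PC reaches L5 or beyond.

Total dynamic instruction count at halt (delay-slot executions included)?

PC=0  slti  r1, r4, 1        | r0=0 r1=0 r2=12 r3=15 r4=4 r5=2
PC=1  bne  r0, r3, L4        | r0=0 r1=0 r2=12 r3=15 r4=4 r5=2  [TAKEN]
PC=2  andi  r2, r4, 12       | r0=0 r1=0 r2=4 r3=15 r4=4 r5=2
PC=4  ori   r4, r5, 9        | r0=0 r1=0 r2=4 r3=15 r4=11 r5=2

4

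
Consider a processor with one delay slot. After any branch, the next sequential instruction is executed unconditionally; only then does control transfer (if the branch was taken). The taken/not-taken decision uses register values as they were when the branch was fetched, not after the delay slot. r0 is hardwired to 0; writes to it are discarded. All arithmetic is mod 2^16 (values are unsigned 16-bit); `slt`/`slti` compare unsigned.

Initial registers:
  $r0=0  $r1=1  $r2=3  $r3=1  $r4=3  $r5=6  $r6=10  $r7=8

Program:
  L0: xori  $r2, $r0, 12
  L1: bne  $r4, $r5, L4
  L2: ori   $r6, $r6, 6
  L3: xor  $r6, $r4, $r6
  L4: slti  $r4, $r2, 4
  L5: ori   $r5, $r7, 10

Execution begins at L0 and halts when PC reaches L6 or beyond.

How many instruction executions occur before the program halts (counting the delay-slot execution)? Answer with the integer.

#0 xori  $r2, $r0, 12 ; 0/1/12/1/3/6/10/8
#1 bne  $r4, $r5, L4 ; 0/1/12/1/3/6/10/8 ; →target
#2 ori   $r6, $r6, 6 ; 0/1/12/1/3/6/14/8
#4 slti  $r4, $r2, 4 ; 0/1/12/1/0/6/14/8
#5 ori   $r5, $r7, 10 ; 0/1/12/1/0/10/14/8

5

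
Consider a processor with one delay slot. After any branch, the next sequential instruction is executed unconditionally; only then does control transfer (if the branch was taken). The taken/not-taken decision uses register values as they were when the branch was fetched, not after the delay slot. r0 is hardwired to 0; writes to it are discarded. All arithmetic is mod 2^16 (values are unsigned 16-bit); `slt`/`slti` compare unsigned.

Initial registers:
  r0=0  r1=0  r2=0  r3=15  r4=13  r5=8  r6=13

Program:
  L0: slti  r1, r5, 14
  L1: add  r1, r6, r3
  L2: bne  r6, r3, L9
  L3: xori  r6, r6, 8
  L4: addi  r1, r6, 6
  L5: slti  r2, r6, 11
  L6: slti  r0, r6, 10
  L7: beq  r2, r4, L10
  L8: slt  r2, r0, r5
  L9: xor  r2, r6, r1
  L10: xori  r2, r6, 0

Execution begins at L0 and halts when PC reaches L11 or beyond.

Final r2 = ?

  step pc=0: slti  r1, r5, 14  regs=(0,1,0,15,13,8,13)
  step pc=1: add  r1, r6, r3  regs=(0,28,0,15,13,8,13)
  step pc=2: bne  r6, r3, L9  cond=T  regs=(0,28,0,15,13,8,13)
  step pc=3: xori  r6, r6, 8  regs=(0,28,0,15,13,8,5)
  step pc=9: xor  r2, r6, r1  regs=(0,28,25,15,13,8,5)
  step pc=10: xori  r2, r6, 0  regs=(0,28,5,15,13,8,5)

5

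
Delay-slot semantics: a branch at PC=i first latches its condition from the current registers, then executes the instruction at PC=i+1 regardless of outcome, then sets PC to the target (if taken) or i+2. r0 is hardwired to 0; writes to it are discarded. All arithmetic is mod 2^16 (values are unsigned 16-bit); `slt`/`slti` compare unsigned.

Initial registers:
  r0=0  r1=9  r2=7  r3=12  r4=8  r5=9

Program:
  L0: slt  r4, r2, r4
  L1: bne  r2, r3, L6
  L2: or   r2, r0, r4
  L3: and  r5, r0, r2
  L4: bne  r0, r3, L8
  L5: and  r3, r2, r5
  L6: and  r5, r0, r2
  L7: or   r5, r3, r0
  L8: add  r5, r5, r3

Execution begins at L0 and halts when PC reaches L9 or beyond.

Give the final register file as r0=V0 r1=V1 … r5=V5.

#0 slt  r4, r2, r4 ; 0/9/7/12/1/9
#1 bne  r2, r3, L6 ; 0/9/7/12/1/9 ; →target
#2 or   r2, r0, r4 ; 0/9/1/12/1/9
#6 and  r5, r0, r2 ; 0/9/1/12/1/0
#7 or   r5, r3, r0 ; 0/9/1/12/1/12
#8 add  r5, r5, r3 ; 0/9/1/12/1/24

r0=0 r1=9 r2=1 r3=12 r4=1 r5=24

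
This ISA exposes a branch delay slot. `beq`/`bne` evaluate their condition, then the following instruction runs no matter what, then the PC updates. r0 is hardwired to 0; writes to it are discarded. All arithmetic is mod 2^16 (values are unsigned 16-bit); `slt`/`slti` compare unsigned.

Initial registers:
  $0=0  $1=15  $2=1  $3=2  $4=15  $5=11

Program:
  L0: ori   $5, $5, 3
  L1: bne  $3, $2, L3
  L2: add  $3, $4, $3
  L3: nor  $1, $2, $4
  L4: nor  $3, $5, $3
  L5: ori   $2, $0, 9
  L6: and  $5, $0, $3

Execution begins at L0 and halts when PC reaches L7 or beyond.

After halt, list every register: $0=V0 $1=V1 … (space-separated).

$0=0 $1=65520 $2=9 $3=65508 $4=15 $5=0

  step pc=0: ori   $5, $5, 3  regs=(0,15,1,2,15,11)
  step pc=1: bne  $3, $2, L3  cond=T  regs=(0,15,1,2,15,11)
  step pc=2: add  $3, $4, $3  regs=(0,15,1,17,15,11)
  step pc=3: nor  $1, $2, $4  regs=(0,65520,1,17,15,11)
  step pc=4: nor  $3, $5, $3  regs=(0,65520,1,65508,15,11)
  step pc=5: ori   $2, $0, 9  regs=(0,65520,9,65508,15,11)
  step pc=6: and  $5, $0, $3  regs=(0,65520,9,65508,15,0)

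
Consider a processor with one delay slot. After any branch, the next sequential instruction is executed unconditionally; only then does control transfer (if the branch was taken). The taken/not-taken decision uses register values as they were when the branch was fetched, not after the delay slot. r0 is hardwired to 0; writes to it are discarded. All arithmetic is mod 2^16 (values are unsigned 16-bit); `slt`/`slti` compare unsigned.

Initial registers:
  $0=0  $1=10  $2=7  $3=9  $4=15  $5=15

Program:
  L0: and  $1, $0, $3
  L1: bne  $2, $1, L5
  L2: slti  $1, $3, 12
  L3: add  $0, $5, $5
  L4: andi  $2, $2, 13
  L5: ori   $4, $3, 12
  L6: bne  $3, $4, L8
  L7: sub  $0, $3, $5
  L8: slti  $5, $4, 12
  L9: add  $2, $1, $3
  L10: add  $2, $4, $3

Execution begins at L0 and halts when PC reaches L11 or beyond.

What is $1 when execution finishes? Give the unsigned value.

  step pc=0: and  $1, $0, $3  regs=(0,0,7,9,15,15)
  step pc=1: bne  $2, $1, L5  cond=T  regs=(0,0,7,9,15,15)
  step pc=2: slti  $1, $3, 12  regs=(0,1,7,9,15,15)
  step pc=5: ori   $4, $3, 12  regs=(0,1,7,9,13,15)
  step pc=6: bne  $3, $4, L8  cond=T  regs=(0,1,7,9,13,15)
  step pc=7: sub  $0, $3, $5  regs=(0,1,7,9,13,15)
  step pc=8: slti  $5, $4, 12  regs=(0,1,7,9,13,0)
  step pc=9: add  $2, $1, $3  regs=(0,1,10,9,13,0)
  step pc=10: add  $2, $4, $3  regs=(0,1,22,9,13,0)

1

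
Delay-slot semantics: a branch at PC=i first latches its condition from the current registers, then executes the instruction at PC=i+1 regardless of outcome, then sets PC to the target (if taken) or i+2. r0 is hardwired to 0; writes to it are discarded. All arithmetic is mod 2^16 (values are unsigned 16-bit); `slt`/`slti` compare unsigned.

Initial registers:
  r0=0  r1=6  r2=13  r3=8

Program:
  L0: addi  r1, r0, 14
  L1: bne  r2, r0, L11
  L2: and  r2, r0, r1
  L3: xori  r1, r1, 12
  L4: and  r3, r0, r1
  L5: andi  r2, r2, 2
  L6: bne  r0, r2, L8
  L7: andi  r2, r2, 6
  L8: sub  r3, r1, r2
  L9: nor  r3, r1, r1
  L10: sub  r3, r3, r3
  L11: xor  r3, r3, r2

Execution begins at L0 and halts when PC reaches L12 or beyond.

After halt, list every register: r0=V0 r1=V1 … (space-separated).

PC=0  addi  r1, r0, 14       | r0=0 r1=14 r2=13 r3=8
PC=1  bne  r2, r0, L11       | r0=0 r1=14 r2=13 r3=8  [TAKEN]
PC=2  and  r2, r0, r1        | r0=0 r1=14 r2=0 r3=8
PC=11 xor  r3, r3, r2        | r0=0 r1=14 r2=0 r3=8

r0=0 r1=14 r2=0 r3=8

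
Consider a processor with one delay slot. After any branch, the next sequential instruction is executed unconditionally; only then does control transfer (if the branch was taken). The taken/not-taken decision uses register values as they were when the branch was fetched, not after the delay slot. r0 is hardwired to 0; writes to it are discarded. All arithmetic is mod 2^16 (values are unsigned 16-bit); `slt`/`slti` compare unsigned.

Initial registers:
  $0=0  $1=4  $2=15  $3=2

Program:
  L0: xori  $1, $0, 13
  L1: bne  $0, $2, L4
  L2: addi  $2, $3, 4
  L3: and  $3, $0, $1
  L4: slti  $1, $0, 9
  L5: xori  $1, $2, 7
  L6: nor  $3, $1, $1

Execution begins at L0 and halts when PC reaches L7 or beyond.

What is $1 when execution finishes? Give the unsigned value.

[0] xori  $1, $0, 13  →  {$0:0, $1:13, $2:15, $3:2}
[1] bne  $0, $2, L4  →  {$0:0, $1:13, $2:15, $3:2}  ⟨branch taken⟩
[2] addi  $2, $3, 4  →  {$0:0, $1:13, $2:6, $3:2}
[4] slti  $1, $0, 9  →  {$0:0, $1:1, $2:6, $3:2}
[5] xori  $1, $2, 7  →  {$0:0, $1:1, $2:6, $3:2}
[6] nor  $3, $1, $1  →  {$0:0, $1:1, $2:6, $3:65534}

1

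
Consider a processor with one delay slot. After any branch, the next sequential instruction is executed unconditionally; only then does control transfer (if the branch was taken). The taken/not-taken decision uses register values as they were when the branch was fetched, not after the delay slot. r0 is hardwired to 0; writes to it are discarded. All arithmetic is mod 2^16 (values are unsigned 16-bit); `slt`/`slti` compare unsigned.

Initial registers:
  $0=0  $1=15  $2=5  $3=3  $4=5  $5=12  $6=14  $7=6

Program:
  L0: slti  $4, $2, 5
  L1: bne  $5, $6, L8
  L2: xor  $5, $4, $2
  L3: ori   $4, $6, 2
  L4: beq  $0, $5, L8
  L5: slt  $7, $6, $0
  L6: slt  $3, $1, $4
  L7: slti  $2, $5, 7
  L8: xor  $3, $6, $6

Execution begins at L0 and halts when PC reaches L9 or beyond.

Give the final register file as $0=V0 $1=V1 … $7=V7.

PC=0  slti  $4, $2, 5        | $0=0 $1=15 $2=5 $3=3 $4=0 $5=12 $6=14 $7=6
PC=1  bne  $5, $6, L8        | $0=0 $1=15 $2=5 $3=3 $4=0 $5=12 $6=14 $7=6  [TAKEN]
PC=2  xor  $5, $4, $2        | $0=0 $1=15 $2=5 $3=3 $4=0 $5=5 $6=14 $7=6
PC=8  xor  $3, $6, $6        | $0=0 $1=15 $2=5 $3=0 $4=0 $5=5 $6=14 $7=6

$0=0 $1=15 $2=5 $3=0 $4=0 $5=5 $6=14 $7=6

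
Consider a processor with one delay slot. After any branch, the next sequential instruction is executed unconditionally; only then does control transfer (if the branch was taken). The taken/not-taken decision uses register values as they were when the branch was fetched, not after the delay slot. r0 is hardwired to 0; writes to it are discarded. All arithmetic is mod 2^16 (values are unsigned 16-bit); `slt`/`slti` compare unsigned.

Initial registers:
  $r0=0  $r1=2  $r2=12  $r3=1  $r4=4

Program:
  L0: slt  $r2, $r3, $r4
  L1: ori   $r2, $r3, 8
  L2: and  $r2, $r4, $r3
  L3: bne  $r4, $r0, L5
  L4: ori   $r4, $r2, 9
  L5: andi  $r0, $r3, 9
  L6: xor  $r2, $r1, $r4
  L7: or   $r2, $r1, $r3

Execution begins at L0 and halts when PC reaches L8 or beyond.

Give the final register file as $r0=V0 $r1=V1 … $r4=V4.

[0] slt  $r2, $r3, $r4  →  {$r0:0, $r1:2, $r2:1, $r3:1, $r4:4}
[1] ori   $r2, $r3, 8  →  {$r0:0, $r1:2, $r2:9, $r3:1, $r4:4}
[2] and  $r2, $r4, $r3  →  {$r0:0, $r1:2, $r2:0, $r3:1, $r4:4}
[3] bne  $r4, $r0, L5  →  {$r0:0, $r1:2, $r2:0, $r3:1, $r4:4}  ⟨branch taken⟩
[4] ori   $r4, $r2, 9  →  {$r0:0, $r1:2, $r2:0, $r3:1, $r4:9}
[5] andi  $r0, $r3, 9  →  {$r0:0, $r1:2, $r2:0, $r3:1, $r4:9}
[6] xor  $r2, $r1, $r4  →  {$r0:0, $r1:2, $r2:11, $r3:1, $r4:9}
[7] or   $r2, $r1, $r3  →  {$r0:0, $r1:2, $r2:3, $r3:1, $r4:9}

$r0=0 $r1=2 $r2=3 $r3=1 $r4=9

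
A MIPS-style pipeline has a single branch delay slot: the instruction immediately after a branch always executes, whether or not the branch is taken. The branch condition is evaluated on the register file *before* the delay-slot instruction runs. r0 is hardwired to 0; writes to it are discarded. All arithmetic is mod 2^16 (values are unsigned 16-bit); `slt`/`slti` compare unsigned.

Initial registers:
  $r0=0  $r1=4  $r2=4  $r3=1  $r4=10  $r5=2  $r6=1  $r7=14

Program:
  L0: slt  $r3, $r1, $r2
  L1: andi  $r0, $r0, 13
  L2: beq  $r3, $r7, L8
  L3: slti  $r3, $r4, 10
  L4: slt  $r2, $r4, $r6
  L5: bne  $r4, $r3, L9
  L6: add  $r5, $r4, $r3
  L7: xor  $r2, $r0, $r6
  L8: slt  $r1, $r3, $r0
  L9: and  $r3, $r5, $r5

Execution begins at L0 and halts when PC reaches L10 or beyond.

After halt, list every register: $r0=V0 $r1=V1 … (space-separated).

  step pc=0: slt  $r3, $r1, $r2  regs=(0,4,4,0,10,2,1,14)
  step pc=1: andi  $r0, $r0, 13  regs=(0,4,4,0,10,2,1,14)
  step pc=2: beq  $r3, $r7, L8  cond=F  regs=(0,4,4,0,10,2,1,14)
  step pc=3: slti  $r3, $r4, 10  regs=(0,4,4,0,10,2,1,14)
  step pc=4: slt  $r2, $r4, $r6  regs=(0,4,0,0,10,2,1,14)
  step pc=5: bne  $r4, $r3, L9  cond=T  regs=(0,4,0,0,10,2,1,14)
  step pc=6: add  $r5, $r4, $r3  regs=(0,4,0,0,10,10,1,14)
  step pc=9: and  $r3, $r5, $r5  regs=(0,4,0,10,10,10,1,14)

$r0=0 $r1=4 $r2=0 $r3=10 $r4=10 $r5=10 $r6=1 $r7=14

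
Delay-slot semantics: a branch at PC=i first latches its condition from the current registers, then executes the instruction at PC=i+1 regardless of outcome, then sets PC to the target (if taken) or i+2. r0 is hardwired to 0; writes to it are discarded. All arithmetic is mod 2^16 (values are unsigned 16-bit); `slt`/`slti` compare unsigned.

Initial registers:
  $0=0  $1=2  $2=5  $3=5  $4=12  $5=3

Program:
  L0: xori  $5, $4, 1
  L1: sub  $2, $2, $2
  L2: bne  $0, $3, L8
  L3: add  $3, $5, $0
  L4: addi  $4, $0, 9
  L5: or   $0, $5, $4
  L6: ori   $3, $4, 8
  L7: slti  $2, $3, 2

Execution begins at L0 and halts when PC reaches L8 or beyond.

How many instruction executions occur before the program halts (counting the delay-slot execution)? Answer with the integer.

4

#0 xori  $5, $4, 1 ; 0/2/5/5/12/13
#1 sub  $2, $2, $2 ; 0/2/0/5/12/13
#2 bne  $0, $3, L8 ; 0/2/0/5/12/13 ; →target
#3 add  $3, $5, $0 ; 0/2/0/13/12/13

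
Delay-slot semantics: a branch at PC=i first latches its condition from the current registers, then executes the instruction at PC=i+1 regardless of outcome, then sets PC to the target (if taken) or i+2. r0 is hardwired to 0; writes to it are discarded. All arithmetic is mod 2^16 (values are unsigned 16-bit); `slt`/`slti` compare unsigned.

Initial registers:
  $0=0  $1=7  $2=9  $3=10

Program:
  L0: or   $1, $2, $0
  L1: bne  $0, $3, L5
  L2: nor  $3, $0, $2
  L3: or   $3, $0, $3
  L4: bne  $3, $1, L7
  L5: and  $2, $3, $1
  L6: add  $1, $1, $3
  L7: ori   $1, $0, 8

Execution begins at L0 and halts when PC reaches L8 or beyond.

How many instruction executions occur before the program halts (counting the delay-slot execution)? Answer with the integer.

6

[0] or   $1, $2, $0  →  {$0:0, $1:9, $2:9, $3:10}
[1] bne  $0, $3, L5  →  {$0:0, $1:9, $2:9, $3:10}  ⟨branch taken⟩
[2] nor  $3, $0, $2  →  {$0:0, $1:9, $2:9, $3:65526}
[5] and  $2, $3, $1  →  {$0:0, $1:9, $2:0, $3:65526}
[6] add  $1, $1, $3  →  {$0:0, $1:65535, $2:0, $3:65526}
[7] ori   $1, $0, 8  →  {$0:0, $1:8, $2:0, $3:65526}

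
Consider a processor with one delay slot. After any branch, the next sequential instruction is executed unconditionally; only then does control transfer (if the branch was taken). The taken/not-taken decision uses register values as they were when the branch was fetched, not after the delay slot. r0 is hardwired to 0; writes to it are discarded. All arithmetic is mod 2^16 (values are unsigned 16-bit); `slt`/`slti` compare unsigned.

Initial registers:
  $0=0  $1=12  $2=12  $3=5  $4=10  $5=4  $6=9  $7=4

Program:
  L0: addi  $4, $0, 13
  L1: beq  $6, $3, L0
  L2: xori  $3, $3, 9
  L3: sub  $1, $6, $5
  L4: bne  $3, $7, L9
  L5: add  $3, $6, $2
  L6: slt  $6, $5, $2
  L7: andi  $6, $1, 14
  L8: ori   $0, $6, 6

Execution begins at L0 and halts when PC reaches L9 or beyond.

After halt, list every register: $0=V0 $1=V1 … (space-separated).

$0=0 $1=5 $2=12 $3=21 $4=13 $5=4 $6=9 $7=4

[0] addi  $4, $0, 13  →  {$0:0, $1:12, $2:12, $3:5, $4:13, $5:4, $6:9, $7:4}
[1] beq  $6, $3, L0  →  {$0:0, $1:12, $2:12, $3:5, $4:13, $5:4, $6:9, $7:4}  ⟨branch fallthrough⟩
[2] xori  $3, $3, 9  →  {$0:0, $1:12, $2:12, $3:12, $4:13, $5:4, $6:9, $7:4}
[3] sub  $1, $6, $5  →  {$0:0, $1:5, $2:12, $3:12, $4:13, $5:4, $6:9, $7:4}
[4] bne  $3, $7, L9  →  {$0:0, $1:5, $2:12, $3:12, $4:13, $5:4, $6:9, $7:4}  ⟨branch taken⟩
[5] add  $3, $6, $2  →  {$0:0, $1:5, $2:12, $3:21, $4:13, $5:4, $6:9, $7:4}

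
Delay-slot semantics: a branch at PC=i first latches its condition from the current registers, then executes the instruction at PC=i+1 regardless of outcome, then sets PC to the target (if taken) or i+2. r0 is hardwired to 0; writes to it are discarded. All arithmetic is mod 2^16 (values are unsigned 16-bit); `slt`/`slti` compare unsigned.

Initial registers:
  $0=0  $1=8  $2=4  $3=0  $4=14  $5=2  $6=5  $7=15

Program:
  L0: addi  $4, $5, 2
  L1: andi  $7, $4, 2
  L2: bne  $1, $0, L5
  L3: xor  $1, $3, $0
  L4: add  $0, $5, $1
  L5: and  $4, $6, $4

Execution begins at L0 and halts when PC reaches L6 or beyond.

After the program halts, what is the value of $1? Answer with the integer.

#0 addi  $4, $5, 2 ; 0/8/4/0/4/2/5/15
#1 andi  $7, $4, 2 ; 0/8/4/0/4/2/5/0
#2 bne  $1, $0, L5 ; 0/8/4/0/4/2/5/0 ; →target
#3 xor  $1, $3, $0 ; 0/0/4/0/4/2/5/0
#5 and  $4, $6, $4 ; 0/0/4/0/4/2/5/0

0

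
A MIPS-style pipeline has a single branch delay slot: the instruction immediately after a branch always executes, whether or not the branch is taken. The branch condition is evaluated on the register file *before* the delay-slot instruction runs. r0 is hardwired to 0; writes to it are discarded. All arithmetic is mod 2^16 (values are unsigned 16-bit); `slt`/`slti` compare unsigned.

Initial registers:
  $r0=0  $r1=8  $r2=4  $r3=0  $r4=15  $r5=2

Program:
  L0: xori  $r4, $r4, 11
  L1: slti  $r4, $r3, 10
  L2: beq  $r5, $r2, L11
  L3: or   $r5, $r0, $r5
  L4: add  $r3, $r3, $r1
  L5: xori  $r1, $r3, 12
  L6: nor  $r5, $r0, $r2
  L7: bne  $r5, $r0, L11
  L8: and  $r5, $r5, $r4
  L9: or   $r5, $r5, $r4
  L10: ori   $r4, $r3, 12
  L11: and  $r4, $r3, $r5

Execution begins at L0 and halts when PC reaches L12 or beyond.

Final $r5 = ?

[0] xori  $r4, $r4, 11  →  {$r0:0, $r1:8, $r2:4, $r3:0, $r4:4, $r5:2}
[1] slti  $r4, $r3, 10  →  {$r0:0, $r1:8, $r2:4, $r3:0, $r4:1, $r5:2}
[2] beq  $r5, $r2, L11  →  {$r0:0, $r1:8, $r2:4, $r3:0, $r4:1, $r5:2}  ⟨branch fallthrough⟩
[3] or   $r5, $r0, $r5  →  {$r0:0, $r1:8, $r2:4, $r3:0, $r4:1, $r5:2}
[4] add  $r3, $r3, $r1  →  {$r0:0, $r1:8, $r2:4, $r3:8, $r4:1, $r5:2}
[5] xori  $r1, $r3, 12  →  {$r0:0, $r1:4, $r2:4, $r3:8, $r4:1, $r5:2}
[6] nor  $r5, $r0, $r2  →  {$r0:0, $r1:4, $r2:4, $r3:8, $r4:1, $r5:65531}
[7] bne  $r5, $r0, L11  →  {$r0:0, $r1:4, $r2:4, $r3:8, $r4:1, $r5:65531}  ⟨branch taken⟩
[8] and  $r5, $r5, $r4  →  {$r0:0, $r1:4, $r2:4, $r3:8, $r4:1, $r5:1}
[11] and  $r4, $r3, $r5  →  {$r0:0, $r1:4, $r2:4, $r3:8, $r4:0, $r5:1}

1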